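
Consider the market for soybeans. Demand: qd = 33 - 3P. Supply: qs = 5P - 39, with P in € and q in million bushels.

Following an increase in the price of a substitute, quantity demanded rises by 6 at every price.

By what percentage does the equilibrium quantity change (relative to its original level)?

+62.5

Original equilibrium: 33 - 3P = 5P - 39 gives 72 = 8P, so P = 9 and q = 6.
With the change applied: demand qd = 39 - 3P, supply qs = 5P - 39.
Equate the new curves: 39 - 3P = 5P - 39, giving 78 = 8P, P = 9.75, q = 9.75.
%Δq = (9.75 − 6) / 6 × 100 = +62.5%.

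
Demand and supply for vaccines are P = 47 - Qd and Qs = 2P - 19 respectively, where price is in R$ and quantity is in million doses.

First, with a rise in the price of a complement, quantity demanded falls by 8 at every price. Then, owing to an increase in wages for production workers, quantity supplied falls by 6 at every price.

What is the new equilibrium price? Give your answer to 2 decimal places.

Solve the original market: 47 - P = 2P - 19, hence P = 22 and Q = 25.
The new curves are Qd = 39 - P (demand) and Qs = 2P - 25 (supply).
New equilibrium: 39 - P = 2P - 25 ⇒ 64 = 3P ⇒ P = 64/3 ≈ 21.3333, Q = 53/3 ≈ 17.6667.

21.33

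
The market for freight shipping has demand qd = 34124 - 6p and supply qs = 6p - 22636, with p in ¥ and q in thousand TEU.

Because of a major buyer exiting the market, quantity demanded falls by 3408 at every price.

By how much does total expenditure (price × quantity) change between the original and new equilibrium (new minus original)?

Before the shock: 34124 - 6p = 6p - 22636 ⇒ 56760 = 12p ⇒ p = 4730, q = 5744.
After the shift, demand is qd = 30716 - 6p and supply is qs = 6p - 22636.
New equilibrium: 30716 - 6p = 6p - 22636 ⇒ 53352 = 12p ⇒ p = 4446, q = 4040.
Expenditure moves from 4730×5744 = 27169120 to 4446×4040 = 17961840; change = -9207280.

-9207280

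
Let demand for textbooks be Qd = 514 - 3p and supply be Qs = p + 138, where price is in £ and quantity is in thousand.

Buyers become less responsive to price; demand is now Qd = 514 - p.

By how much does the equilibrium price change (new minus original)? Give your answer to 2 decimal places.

Solve the original market: 514 - 3p = p + 138, hence p = 94 and Q = 232.
The new curves are Qd = 514 - p (demand) and Qs = p + 138 (supply).
New equilibrium: 514 - p = p + 138 ⇒ 376 = 2p ⇒ p = 188, Q = 326.
Δp = 188 − 94 = +94.00.

+94.00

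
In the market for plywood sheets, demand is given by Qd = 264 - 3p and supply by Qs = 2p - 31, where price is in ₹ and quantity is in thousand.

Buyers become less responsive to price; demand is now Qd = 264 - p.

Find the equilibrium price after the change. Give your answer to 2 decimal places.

98.33

Original equilibrium: 264 - 3p = 2p - 31 gives 295 = 5p, so p = 59 and Q = 87.
The new curves are Qd = 264 - p (demand) and Qs = 2p - 31 (supply).
New equilibrium: 264 - p = 2p - 31 ⇒ 295 = 3p ⇒ p = 295/3 ≈ 98.3333, Q = 497/3 ≈ 165.6667.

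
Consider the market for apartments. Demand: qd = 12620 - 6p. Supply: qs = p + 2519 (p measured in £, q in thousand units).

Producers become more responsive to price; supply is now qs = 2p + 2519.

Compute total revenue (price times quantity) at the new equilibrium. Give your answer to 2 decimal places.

6368996.16

Solve the original market: 12620 - 6p = p + 2519, hence p = 1443 and q = 3962.
After the shift, demand is qd = 12620 - 6p and supply is qs = 2p + 2519.
Setting them equal: 12620 - 6p = 2p + 2519 → 10101 = 8p, so p = 1262.625 and q = 5044.25.
New expenditure = 1262.625 × 5044.25 = 6368996.16.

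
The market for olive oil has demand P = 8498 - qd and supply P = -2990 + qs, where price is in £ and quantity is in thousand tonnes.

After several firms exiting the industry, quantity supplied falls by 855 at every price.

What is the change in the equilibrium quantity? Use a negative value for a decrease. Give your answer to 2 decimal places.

Original equilibrium: 8498 - P = P + 2990 gives 5508 = 2P, so P = 2754 and q = 5744.
The shock moves the curves to qd = 8498 - P and qs = P + 2135.
Equate the new curves: 8498 - P = P + 2135, giving 6363 = 2P, P = 3181.5, q = 5316.5.
Δq = 5316.5 − 5744 = -427.50.

-427.50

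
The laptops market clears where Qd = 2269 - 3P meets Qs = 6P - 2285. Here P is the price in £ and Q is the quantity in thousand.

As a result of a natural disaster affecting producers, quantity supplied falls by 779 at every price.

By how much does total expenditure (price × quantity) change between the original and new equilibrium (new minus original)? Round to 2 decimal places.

Before the shock: 2269 - 3P = 6P - 2285 ⇒ 4554 = 9P ⇒ P = 506, Q = 751.
With the change applied: demand Qd = 2269 - 3P, supply Qs = 6P - 3064.
Setting them equal: 2269 - 3P = 6P - 3064 → 5333 = 9P, so P = 5333/9 ≈ 592.5556 and Q = 1474/3 ≈ 491.3333.
Expenditure moves from 506×751 = 380006 to 592.5556×491.3333 = 291142.2963; change = -88863.70.

-88863.70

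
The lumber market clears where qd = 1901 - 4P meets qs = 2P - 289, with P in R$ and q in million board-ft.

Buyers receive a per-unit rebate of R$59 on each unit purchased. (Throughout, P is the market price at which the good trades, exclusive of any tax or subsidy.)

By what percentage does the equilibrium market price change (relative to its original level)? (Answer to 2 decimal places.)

+10.78

Original equilibrium: 1901 - 4P = 2P - 289 gives 2190 = 6P, so P = 365 and q = 441.
Since buyers' out-of-pocket price is the market price minus the rebate, the effective demand curve becomes qd = 2137 - 4P.
Setting them equal: 2137 - 4P = 2P - 289 → 2426 = 6P, so P = 1213/3 ≈ 404.3333 and q = 1559/3 ≈ 519.6667.
%ΔP = (404.3333 − 365) / 365 × 100 = +10.78%.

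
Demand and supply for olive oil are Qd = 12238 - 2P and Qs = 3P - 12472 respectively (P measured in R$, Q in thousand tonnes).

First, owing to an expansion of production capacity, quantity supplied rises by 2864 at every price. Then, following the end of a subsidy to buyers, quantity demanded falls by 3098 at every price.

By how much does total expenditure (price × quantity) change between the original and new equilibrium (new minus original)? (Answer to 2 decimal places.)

-5481124.32

Solve the original market: 12238 - 2P = 3P - 12472, hence P = 4942 and Q = 2354.
After the shift, demand is Qd = 9140 - 2P and supply is Qs = 3P - 9608.
Clearing the new market: 9140 - 2P = 3P - 9608, so P = 3749.6 and Q = 1640.8.
Expenditure moves from 4942×2354 = 11633468 to 3749.6×1640.8 = 6152343.68; change = -5481124.32.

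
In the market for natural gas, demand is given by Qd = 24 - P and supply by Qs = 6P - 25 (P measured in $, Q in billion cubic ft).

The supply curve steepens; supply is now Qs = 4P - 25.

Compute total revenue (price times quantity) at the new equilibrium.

Before the shock: 24 - P = 6P - 25 ⇒ 49 = 7P ⇒ P = 7, Q = 17.
The new curves are Qd = 24 - P (demand) and Qs = 4P - 25 (supply).
Clearing the new market: 24 - P = 4P - 25, so P = 9.8 and Q = 14.2.
New expenditure = 9.8 × 14.2 = 139.16.

139.16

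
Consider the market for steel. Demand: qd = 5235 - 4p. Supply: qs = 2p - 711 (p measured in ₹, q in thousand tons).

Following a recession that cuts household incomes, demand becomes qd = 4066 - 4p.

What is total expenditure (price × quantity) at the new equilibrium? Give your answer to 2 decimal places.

701688.22

Initially, 5235 - 4p = 2p - 711, so 5946 = 6p and p = 991, q = 1271.
The new curves are qd = 4066 - 4p (demand) and qs = 2p - 711 (supply).
New equilibrium: 4066 - 4p = 2p - 711 ⇒ 4777 = 6p ⇒ p = 4777/6 ≈ 796.1667, q = 2644/3 ≈ 881.3333.
New expenditure = 796.1667 × 881.3333 = 701688.22.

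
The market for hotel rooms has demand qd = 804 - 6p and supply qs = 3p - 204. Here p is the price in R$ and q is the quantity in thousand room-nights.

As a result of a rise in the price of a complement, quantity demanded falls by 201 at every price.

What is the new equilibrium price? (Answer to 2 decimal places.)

89.67

Original equilibrium: 804 - 6p = 3p - 204 gives 1008 = 9p, so p = 112 and q = 132.
With the change applied: demand qd = 603 - 6p, supply qs = 3p - 204.
New equilibrium: 603 - 6p = 3p - 204 ⇒ 807 = 9p ⇒ p = 269/3 ≈ 89.6667, q = 65.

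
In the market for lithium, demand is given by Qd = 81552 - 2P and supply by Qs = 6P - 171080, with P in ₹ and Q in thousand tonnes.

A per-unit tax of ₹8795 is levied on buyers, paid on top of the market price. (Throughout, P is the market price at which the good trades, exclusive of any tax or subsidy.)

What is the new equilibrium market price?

Solve the original market: 81552 - 2P = 6P - 171080, hence P = 31579 and Q = 18394.
Since buyers pay the price plus the tax, the effective demand curve becomes Qd = 63962 - 2P.
Setting them equal: 63962 - 2P = 6P - 171080 → 235042 = 8P, so P = 29380.25 and Q = 5201.5.

29380.25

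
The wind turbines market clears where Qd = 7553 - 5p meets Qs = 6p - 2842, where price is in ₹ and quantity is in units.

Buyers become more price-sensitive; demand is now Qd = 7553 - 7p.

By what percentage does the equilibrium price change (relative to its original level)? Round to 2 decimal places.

Original equilibrium: 7553 - 5p = 6p - 2842 gives 10395 = 11p, so p = 945 and Q = 2828.
The shock moves the curves to Qd = 7553 - 7p and Qs = 6p - 2842.
Clearing the new market: 7553 - 7p = 6p - 2842, so p = 10395/13 ≈ 799.6154 and Q = 25424/13 ≈ 1955.6923.
%Δp = (799.6154 − 945) / 945 × 100 = -15.38%.

-15.38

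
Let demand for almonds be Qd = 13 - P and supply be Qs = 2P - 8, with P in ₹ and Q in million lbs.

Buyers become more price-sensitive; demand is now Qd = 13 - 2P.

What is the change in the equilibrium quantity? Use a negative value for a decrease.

-3.5

Solve the original market: 13 - P = 2P - 8, hence P = 7 and Q = 6.
With the change applied: demand Qd = 13 - 2P, supply Qs = 2P - 8.
Setting them equal: 13 - 2P = 2P - 8 → 21 = 4P, so P = 5.25 and Q = 2.5.
ΔQ = 2.5 − 6 = -3.5.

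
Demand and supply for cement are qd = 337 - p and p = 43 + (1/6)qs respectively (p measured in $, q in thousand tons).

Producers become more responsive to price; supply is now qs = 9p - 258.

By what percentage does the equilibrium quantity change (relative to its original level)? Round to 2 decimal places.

+10.12

Before the shock: 337 - p = 6p - 258 ⇒ 595 = 7p ⇒ p = 85, q = 252.
The new curves are qd = 337 - p (demand) and qs = 9p - 258 (supply).
Equate the new curves: 337 - p = 9p - 258, giving 595 = 10p, p = 59.5, q = 277.5.
%Δq = (277.5 − 252) / 252 × 100 = +10.12%.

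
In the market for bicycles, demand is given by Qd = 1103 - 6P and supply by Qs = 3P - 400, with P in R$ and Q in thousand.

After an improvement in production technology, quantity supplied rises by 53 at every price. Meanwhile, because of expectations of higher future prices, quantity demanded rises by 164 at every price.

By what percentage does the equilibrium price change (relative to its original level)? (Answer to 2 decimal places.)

Before the shock: 1103 - 6P = 3P - 400 ⇒ 1503 = 9P ⇒ P = 167, Q = 101.
The shock moves the curves to Qd = 1267 - 6P and Qs = 3P - 347.
Setting them equal: 1267 - 6P = 3P - 347 → 1614 = 9P, so P = 538/3 ≈ 179.3333 and Q = 191.
%ΔP = (179.3333 − 167) / 167 × 100 = +7.39%.

+7.39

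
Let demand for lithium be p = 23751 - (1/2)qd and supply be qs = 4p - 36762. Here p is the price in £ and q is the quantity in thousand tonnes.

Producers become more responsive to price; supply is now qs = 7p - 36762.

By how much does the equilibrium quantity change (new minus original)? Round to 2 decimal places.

Original equilibrium: 47502 - 2p = 4p - 36762 gives 84264 = 6p, so p = 14044 and q = 19414.
The shock moves the curves to qd = 47502 - 2p and qs = 7p - 36762.
Equate the new curves: 47502 - 2p = 7p - 36762, giving 84264 = 9p, p = 28088/3 ≈ 9362.6667, q = 86330/3 ≈ 28776.6667.
Δq = 28776.6667 − 19414 = +9362.67.

+9362.67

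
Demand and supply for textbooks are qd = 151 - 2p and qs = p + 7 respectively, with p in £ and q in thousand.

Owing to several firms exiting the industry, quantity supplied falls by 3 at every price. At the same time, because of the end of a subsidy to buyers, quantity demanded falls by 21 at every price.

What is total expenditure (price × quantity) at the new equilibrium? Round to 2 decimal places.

1932.00

Initially, 151 - 2p = p + 7, so 144 = 3p and p = 48, q = 55.
With the change applied: demand qd = 130 - 2p, supply qs = p + 4.
Setting them equal: 130 - 2p = p + 4 → 126 = 3p, so p = 42 and q = 46.
New expenditure = 42 × 46 = 1932.00.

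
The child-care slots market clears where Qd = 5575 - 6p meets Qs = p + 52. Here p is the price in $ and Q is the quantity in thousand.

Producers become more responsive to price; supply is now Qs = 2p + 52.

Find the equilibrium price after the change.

Initially, 5575 - 6p = p + 52, so 5523 = 7p and p = 789, Q = 841.
The shock moves the curves to Qd = 5575 - 6p and Qs = 2p + 52.
Equate the new curves: 5575 - 6p = 2p + 52, giving 5523 = 8p, p = 690.375, Q = 1432.75.

690.375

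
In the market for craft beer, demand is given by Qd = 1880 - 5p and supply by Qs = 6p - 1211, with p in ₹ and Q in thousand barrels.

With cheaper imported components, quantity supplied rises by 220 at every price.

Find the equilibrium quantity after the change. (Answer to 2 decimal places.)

Solve the original market: 1880 - 5p = 6p - 1211, hence p = 281 and Q = 475.
With the change applied: demand Qd = 1880 - 5p, supply Qs = 6p - 991.
New equilibrium: 1880 - 5p = 6p - 991 ⇒ 2871 = 11p ⇒ p = 261, Q = 575.

575.00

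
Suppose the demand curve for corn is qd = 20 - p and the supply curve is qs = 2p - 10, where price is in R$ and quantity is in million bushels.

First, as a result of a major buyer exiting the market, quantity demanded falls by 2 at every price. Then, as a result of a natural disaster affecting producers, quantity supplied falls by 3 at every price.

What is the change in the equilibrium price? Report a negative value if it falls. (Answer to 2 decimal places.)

Solve the original market: 20 - p = 2p - 10, hence p = 10 and q = 10.
After the shift, demand is qd = 18 - p and supply is qs = 2p - 13.
Clearing the new market: 18 - p = 2p - 13, so p = 31/3 ≈ 10.3333 and q = 23/3 ≈ 7.6667.
Δp = 10.3333 − 10 = +0.33.

+0.33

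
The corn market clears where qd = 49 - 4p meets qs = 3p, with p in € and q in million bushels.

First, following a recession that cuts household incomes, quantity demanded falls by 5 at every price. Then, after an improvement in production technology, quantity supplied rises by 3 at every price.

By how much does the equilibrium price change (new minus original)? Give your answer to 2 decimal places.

-1.14

Solve the original market: 49 - 4p = 3p, hence p = 7 and q = 21.
The new curves are qd = 44 - 4p (demand) and qs = 3p + 3 (supply).
New equilibrium: 44 - 4p = 3p + 3 ⇒ 41 = 7p ⇒ p = 41/7 ≈ 5.8571, q = 144/7 ≈ 20.5714.
Δp = 5.8571 − 7 = -1.14.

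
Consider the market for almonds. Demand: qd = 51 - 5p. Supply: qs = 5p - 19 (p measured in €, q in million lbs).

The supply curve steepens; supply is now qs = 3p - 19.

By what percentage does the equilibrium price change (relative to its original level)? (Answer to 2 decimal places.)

Solve the original market: 51 - 5p = 5p - 19, hence p = 7 and q = 16.
The shock moves the curves to qd = 51 - 5p and qs = 3p - 19.
Clearing the new market: 51 - 5p = 3p - 19, so p = 8.75 and q = 7.25.
%Δp = (8.75 − 7) / 7 × 100 = +25.00%.

+25.00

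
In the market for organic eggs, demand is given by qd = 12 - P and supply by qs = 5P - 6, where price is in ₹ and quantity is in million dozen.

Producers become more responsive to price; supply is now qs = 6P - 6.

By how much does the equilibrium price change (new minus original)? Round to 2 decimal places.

-0.43

Initially, 12 - P = 5P - 6, so 18 = 6P and P = 3, q = 9.
The shock moves the curves to qd = 12 - P and qs = 6P - 6.
Setting them equal: 12 - P = 6P - 6 → 18 = 7P, so P = 18/7 ≈ 2.5714 and q = 66/7 ≈ 9.4286.
ΔP = 2.5714 − 3 = -0.43.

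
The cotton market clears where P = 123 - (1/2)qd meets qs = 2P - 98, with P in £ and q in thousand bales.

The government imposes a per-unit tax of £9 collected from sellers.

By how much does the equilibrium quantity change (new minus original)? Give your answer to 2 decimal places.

-9.00

Initially, 246 - 2P = 2P - 98, so 344 = 4P and P = 86, q = 74.
Since sellers keep the price net of the tax, the effective supply curve becomes qs = 2P - 116.
Clearing the new market: 246 - 2P = 2P - 116, so P = 90.5 and q = 65.
Δq = 65 − 74 = -9.00.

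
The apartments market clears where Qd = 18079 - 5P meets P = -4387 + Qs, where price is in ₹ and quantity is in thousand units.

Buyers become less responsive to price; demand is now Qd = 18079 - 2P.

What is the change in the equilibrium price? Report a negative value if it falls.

Initially, 18079 - 5P = P + 4387, so 13692 = 6P and P = 2282, Q = 6669.
The new curves are Qd = 18079 - 2P (demand) and Qs = P + 4387 (supply).
Clearing the new market: 18079 - 2P = P + 4387, so P = 4564 and Q = 8951.
ΔP = 4564 − 2282 = +2282.

+2282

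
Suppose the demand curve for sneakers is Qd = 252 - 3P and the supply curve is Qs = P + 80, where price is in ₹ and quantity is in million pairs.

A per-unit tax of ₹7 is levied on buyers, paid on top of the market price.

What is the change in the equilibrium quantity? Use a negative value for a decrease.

Before the shock: 252 - 3P = P + 80 ⇒ 172 = 4P ⇒ P = 43, Q = 123.
Since buyers pay the price plus the tax, the effective demand curve becomes Qd = 231 - 3P.
Clearing the new market: 231 - 3P = P + 80, so P = 37.75 and Q = 117.75.
ΔQ = 117.75 − 123 = -5.25.

-5.25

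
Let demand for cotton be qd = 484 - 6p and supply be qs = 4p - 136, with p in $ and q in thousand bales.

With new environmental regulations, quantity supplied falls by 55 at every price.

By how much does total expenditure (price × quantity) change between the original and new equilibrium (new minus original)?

-1611.5

Initially, 484 - 6p = 4p - 136, so 620 = 10p and p = 62, q = 112.
The new curves are qd = 484 - 6p (demand) and qs = 4p - 191 (supply).
Setting them equal: 484 - 6p = 4p - 191 → 675 = 10p, so p = 67.5 and q = 79.
Expenditure moves from 62×112 = 6944 to 67.5×79 = 5332.5; change = -1611.5.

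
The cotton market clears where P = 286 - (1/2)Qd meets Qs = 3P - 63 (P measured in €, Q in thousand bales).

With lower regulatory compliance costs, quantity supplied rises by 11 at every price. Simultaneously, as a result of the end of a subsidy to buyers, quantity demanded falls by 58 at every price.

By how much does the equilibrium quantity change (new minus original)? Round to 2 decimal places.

Initially, 572 - 2P = 3P - 63, so 635 = 5P and P = 127, Q = 318.
After the shift, demand is Qd = 514 - 2P and supply is Qs = 3P - 52.
Equate the new curves: 514 - 2P = 3P - 52, giving 566 = 5P, P = 113.2, Q = 287.6.
ΔQ = 287.6 − 318 = -30.40.

-30.40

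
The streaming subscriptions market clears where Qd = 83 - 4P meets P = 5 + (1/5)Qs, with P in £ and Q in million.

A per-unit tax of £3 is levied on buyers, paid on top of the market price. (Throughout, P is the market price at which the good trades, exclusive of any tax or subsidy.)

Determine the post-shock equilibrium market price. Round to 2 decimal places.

10.67

Initially, 83 - 4P = 5P - 25, so 108 = 9P and P = 12, Q = 35.
Since buyers pay the price plus the tax, the effective demand curve becomes Qd = 71 - 4P.
Setting them equal: 71 - 4P = 5P - 25 → 96 = 9P, so P = 32/3 ≈ 10.6667 and Q = 85/3 ≈ 28.3333.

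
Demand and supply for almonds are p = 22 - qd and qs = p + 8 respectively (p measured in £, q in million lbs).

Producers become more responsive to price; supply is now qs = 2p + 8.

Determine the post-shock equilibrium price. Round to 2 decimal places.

Initially, 22 - p = p + 8, so 14 = 2p and p = 7, q = 15.
The new curves are qd = 22 - p (demand) and qs = 2p + 8 (supply).
Equate the new curves: 22 - p = 2p + 8, giving 14 = 3p, p = 14/3 ≈ 4.6667, q = 52/3 ≈ 17.3333.

4.67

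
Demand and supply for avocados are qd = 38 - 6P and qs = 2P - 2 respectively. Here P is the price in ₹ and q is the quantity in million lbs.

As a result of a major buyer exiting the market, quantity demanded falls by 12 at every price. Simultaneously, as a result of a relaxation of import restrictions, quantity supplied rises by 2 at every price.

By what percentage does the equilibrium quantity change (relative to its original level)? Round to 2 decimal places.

-18.75

Solve the original market: 38 - 6P = 2P - 2, hence P = 5 and q = 8.
The shock moves the curves to qd = 26 - 6P and qs = 2P.
Equate the new curves: 26 - 6P = 2P, giving 26 = 8P, P = 3.25, q = 6.5.
%Δq = (6.5 − 8) / 8 × 100 = -18.75%.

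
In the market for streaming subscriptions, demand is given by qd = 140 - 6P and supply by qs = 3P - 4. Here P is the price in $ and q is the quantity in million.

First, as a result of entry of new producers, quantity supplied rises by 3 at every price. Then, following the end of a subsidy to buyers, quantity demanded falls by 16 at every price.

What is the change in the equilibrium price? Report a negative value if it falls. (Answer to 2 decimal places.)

-2.11

Solve the original market: 140 - 6P = 3P - 4, hence P = 16 and q = 44.
The shock moves the curves to qd = 124 - 6P and qs = 3P - 1.
New equilibrium: 124 - 6P = 3P - 1 ⇒ 125 = 9P ⇒ P = 125/9 ≈ 13.8889, q = 122/3 ≈ 40.6667.
ΔP = 13.8889 − 16 = -2.11.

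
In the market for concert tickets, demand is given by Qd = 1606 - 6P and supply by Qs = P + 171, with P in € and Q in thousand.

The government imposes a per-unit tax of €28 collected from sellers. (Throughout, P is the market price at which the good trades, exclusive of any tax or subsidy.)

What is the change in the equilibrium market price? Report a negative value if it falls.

Solve the original market: 1606 - 6P = P + 171, hence P = 205 and Q = 376.
Since sellers keep the price net of the tax, the effective supply curve becomes Qs = P + 143.
New equilibrium: 1606 - 6P = P + 143 ⇒ 1463 = 7P ⇒ P = 209, Q = 352.
ΔP = 209 − 205 = +4.

+4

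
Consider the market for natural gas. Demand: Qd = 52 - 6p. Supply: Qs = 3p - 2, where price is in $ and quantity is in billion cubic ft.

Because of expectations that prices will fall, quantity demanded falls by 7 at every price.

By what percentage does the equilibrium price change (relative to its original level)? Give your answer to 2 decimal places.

-12.96

Initially, 52 - 6p = 3p - 2, so 54 = 9p and p = 6, Q = 16.
The new curves are Qd = 45 - 6p (demand) and Qs = 3p - 2 (supply).
New equilibrium: 45 - 6p = 3p - 2 ⇒ 47 = 9p ⇒ p = 47/9 ≈ 5.2222, Q = 41/3 ≈ 13.6667.
%Δp = (5.2222 − 6) / 6 × 100 = -12.96%.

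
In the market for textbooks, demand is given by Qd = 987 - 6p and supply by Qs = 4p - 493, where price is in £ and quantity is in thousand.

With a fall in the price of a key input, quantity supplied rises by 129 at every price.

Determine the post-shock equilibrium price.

135.1

Solve the original market: 987 - 6p = 4p - 493, hence p = 148 and Q = 99.
With the change applied: demand Qd = 987 - 6p, supply Qs = 4p - 364.
Setting them equal: 987 - 6p = 4p - 364 → 1351 = 10p, so p = 135.1 and Q = 176.4.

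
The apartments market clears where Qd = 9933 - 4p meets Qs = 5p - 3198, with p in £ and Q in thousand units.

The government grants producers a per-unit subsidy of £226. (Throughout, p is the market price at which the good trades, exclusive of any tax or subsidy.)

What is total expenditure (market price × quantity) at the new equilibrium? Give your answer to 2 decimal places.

6132807.32

Before the shock: 9933 - 4p = 5p - 3198 ⇒ 13131 = 9p ⇒ p = 1459, Q = 4097.
Since sellers receive the price plus the subsidy, the effective supply curve becomes Qs = 5p - 2068.
Clearing the new market: 9933 - 4p = 5p - 2068, so p = 12001/9 ≈ 1333.4444 and Q = 41393/9 ≈ 4599.2222.
New expenditure = 1333.4444 × 4599.2222 = 6132807.32.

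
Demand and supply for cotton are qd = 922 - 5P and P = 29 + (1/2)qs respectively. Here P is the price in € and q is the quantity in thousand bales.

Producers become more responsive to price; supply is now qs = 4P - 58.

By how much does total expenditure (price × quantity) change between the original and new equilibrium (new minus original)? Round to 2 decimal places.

+10031.60

Before the shock: 922 - 5P = 2P - 58 ⇒ 980 = 7P ⇒ P = 140, q = 222.
The shock moves the curves to qd = 922 - 5P and qs = 4P - 58.
Equate the new curves: 922 - 5P = 4P - 58, giving 980 = 9P, P = 980/9 ≈ 108.8889, q = 3398/9 ≈ 377.5556.
Expenditure moves from 140×222 = 31080 to 108.8889×377.5556 = 41111.6049; change = +10031.60.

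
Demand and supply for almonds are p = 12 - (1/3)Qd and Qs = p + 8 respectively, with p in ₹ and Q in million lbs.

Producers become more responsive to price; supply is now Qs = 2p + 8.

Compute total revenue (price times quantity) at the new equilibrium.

107.52

Initially, 36 - 3p = p + 8, so 28 = 4p and p = 7, Q = 15.
With the change applied: demand Qd = 36 - 3p, supply Qs = 2p + 8.
Clearing the new market: 36 - 3p = 2p + 8, so p = 5.6 and Q = 19.2.
New expenditure = 5.6 × 19.2 = 107.52.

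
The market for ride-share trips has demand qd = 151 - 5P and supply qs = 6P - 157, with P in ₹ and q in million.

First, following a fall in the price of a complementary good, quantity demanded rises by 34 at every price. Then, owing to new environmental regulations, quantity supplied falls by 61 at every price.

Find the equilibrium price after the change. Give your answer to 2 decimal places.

Initially, 151 - 5P = 6P - 157, so 308 = 11P and P = 28, q = 11.
With the change applied: demand qd = 185 - 5P, supply qs = 6P - 218.
Clearing the new market: 185 - 5P = 6P - 218, so P = 403/11 ≈ 36.6364 and q = 20/11 ≈ 1.8182.

36.64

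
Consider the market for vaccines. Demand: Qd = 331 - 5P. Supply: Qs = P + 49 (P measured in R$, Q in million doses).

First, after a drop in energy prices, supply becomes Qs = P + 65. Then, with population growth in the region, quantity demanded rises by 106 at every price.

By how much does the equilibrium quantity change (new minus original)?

Original equilibrium: 331 - 5P = P + 49 gives 282 = 6P, so P = 47 and Q = 96.
After the shift, demand is Qd = 437 - 5P and supply is Qs = P + 65.
New equilibrium: 437 - 5P = P + 65 ⇒ 372 = 6P ⇒ P = 62, Q = 127.
ΔQ = 127 − 96 = +31.

+31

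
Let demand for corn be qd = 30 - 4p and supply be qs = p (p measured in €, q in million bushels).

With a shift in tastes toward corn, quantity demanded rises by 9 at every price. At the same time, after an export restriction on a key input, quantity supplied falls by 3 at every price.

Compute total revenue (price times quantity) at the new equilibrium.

Initially, 30 - 4p = p, so 30 = 5p and p = 6, q = 6.
After the shift, demand is qd = 39 - 4p and supply is qs = p - 3.
Clearing the new market: 39 - 4p = p - 3, so p = 8.4 and q = 5.4.
New expenditure = 8.4 × 5.4 = 45.36.

45.36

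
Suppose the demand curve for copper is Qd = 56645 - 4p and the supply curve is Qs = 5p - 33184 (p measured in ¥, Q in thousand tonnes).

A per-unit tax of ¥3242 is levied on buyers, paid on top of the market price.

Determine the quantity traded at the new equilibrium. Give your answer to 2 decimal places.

Before the shock: 56645 - 4p = 5p - 33184 ⇒ 89829 = 9p ⇒ p = 9981, Q = 16721.
Since buyers pay the price plus the tax, the effective demand curve becomes Qd = 43677 - 4p.
New equilibrium: 43677 - 4p = 5p - 33184 ⇒ 76861 = 9p ⇒ p = 76861/9 ≈ 8540.1111, Q = 85649/9 ≈ 9516.5556.

9516.56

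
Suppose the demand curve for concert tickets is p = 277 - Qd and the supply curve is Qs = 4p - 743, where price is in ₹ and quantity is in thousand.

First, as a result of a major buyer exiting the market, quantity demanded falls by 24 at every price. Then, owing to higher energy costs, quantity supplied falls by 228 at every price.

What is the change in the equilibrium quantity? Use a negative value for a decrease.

-64.8

Original equilibrium: 277 - p = 4p - 743 gives 1020 = 5p, so p = 204 and Q = 73.
The new curves are Qd = 253 - p (demand) and Qs = 4p - 971 (supply).
Clearing the new market: 253 - p = 4p - 971, so p = 244.8 and Q = 8.2.
ΔQ = 8.2 − 73 = -64.8.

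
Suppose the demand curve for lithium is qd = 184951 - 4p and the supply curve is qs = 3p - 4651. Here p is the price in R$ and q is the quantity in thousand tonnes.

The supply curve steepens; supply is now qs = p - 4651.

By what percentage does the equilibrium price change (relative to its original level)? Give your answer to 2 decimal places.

Solve the original market: 184951 - 4p = 3p - 4651, hence p = 27086 and q = 76607.
With the change applied: demand qd = 184951 - 4p, supply qs = p - 4651.
New equilibrium: 184951 - 4p = p - 4651 ⇒ 189602 = 5p ⇒ p = 37920.4, q = 33269.4.
%Δp = (37920.4 − 27086) / 27086 × 100 = +40.00%.

+40.00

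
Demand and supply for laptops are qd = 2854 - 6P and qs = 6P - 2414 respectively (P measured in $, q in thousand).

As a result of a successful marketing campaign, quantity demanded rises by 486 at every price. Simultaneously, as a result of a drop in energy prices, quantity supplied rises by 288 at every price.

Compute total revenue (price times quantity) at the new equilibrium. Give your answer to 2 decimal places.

Solve the original market: 2854 - 6P = 6P - 2414, hence P = 439 and q = 220.
After the shift, demand is qd = 3340 - 6P and supply is qs = 6P - 2126.
Setting them equal: 3340 - 6P = 6P - 2126 → 5466 = 12P, so P = 455.5 and q = 607.
New expenditure = 455.5 × 607 = 276488.50.

276488.50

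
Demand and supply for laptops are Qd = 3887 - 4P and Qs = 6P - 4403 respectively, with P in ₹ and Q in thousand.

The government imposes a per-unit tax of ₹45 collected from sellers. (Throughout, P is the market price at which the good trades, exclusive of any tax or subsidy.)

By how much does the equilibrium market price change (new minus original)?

Solve the original market: 3887 - 4P = 6P - 4403, hence P = 829 and Q = 571.
Since sellers keep the price net of the tax, the effective supply curve becomes Qs = 6P - 4673.
Setting them equal: 3887 - 4P = 6P - 4673 → 8560 = 10P, so P = 856 and Q = 463.
ΔP = 856 − 829 = +27.

+27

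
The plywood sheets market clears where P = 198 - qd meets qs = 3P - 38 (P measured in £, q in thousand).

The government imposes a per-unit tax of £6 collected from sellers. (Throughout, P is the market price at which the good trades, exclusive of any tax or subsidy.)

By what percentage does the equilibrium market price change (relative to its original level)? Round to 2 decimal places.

+7.63

Before the shock: 198 - P = 3P - 38 ⇒ 236 = 4P ⇒ P = 59, q = 139.
Since sellers keep the price net of the tax, the effective supply curve becomes qs = 3P - 56.
Setting them equal: 198 - P = 3P - 56 → 254 = 4P, so P = 63.5 and q = 134.5.
%ΔP = (63.5 − 59) / 59 × 100 = +7.63%.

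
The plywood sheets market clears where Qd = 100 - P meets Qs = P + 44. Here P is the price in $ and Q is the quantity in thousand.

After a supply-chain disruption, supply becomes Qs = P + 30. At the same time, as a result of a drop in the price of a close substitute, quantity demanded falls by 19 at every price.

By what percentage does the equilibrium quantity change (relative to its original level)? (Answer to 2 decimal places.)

Initially, 100 - P = P + 44, so 56 = 2P and P = 28, Q = 72.
After the shift, demand is Qd = 81 - P and supply is Qs = P + 30.
Clearing the new market: 81 - P = P + 30, so P = 25.5 and Q = 55.5.
%ΔQ = (55.5 − 72) / 72 × 100 = -22.92%.

-22.92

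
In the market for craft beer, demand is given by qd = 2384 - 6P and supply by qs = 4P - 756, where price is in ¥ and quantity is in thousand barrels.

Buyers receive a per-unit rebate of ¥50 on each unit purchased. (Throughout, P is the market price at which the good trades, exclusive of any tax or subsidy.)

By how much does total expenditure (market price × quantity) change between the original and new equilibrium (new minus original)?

Solve the original market: 2384 - 6P = 4P - 756, hence P = 314 and q = 500.
Since buyers' out-of-pocket price is the market price minus the rebate, the effective demand curve becomes qd = 2684 - 6P.
New equilibrium: 2684 - 6P = 4P - 756 ⇒ 3440 = 10P ⇒ P = 344, q = 620.
Expenditure moves from 314×500 = 157000 to 344×620 = 213280; change = +56280.

+56280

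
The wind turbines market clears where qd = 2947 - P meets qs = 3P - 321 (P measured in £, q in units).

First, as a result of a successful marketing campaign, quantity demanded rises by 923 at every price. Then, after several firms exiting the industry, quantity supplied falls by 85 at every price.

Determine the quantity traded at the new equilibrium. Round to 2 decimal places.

2801.00

Before the shock: 2947 - P = 3P - 321 ⇒ 3268 = 4P ⇒ P = 817, q = 2130.
After the shift, demand is qd = 3870 - P and supply is qs = 3P - 406.
Equate the new curves: 3870 - P = 3P - 406, giving 4276 = 4P, P = 1069, q = 2801.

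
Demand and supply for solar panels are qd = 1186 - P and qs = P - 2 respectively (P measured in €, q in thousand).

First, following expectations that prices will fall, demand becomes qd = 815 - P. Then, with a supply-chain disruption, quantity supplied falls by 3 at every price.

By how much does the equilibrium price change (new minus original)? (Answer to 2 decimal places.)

Solve the original market: 1186 - P = P - 2, hence P = 594 and q = 592.
The shock moves the curves to qd = 815 - P and qs = P - 5.
Clearing the new market: 815 - P = P - 5, so P = 410 and q = 405.
ΔP = 410 − 594 = -184.00.

-184.00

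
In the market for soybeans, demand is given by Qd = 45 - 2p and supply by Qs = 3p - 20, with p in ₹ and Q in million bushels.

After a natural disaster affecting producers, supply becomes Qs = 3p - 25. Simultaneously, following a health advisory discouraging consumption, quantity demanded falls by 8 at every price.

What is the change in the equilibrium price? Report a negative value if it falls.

-0.6

Original equilibrium: 45 - 2p = 3p - 20 gives 65 = 5p, so p = 13 and Q = 19.
With the change applied: demand Qd = 37 - 2p, supply Qs = 3p - 25.
New equilibrium: 37 - 2p = 3p - 25 ⇒ 62 = 5p ⇒ p = 12.4, Q = 12.2.
Δp = 12.4 − 13 = -0.6.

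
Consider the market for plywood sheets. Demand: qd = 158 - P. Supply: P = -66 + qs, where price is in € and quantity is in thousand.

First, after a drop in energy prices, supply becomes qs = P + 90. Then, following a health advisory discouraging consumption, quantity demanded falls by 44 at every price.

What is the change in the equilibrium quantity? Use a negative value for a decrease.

-10

Solve the original market: 158 - P = P + 66, hence P = 46 and q = 112.
After the shift, demand is qd = 114 - P and supply is qs = P + 90.
Equate the new curves: 114 - P = P + 90, giving 24 = 2P, P = 12, q = 102.
Δq = 102 − 112 = -10.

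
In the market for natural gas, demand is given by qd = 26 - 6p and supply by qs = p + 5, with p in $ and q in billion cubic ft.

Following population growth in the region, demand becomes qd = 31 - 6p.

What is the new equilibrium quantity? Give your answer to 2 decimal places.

8.71

Solve the original market: 26 - 6p = p + 5, hence p = 3 and q = 8.
The new curves are qd = 31 - 6p (demand) and qs = p + 5 (supply).
New equilibrium: 31 - 6p = p + 5 ⇒ 26 = 7p ⇒ p = 26/7 ≈ 3.7143, q = 61/7 ≈ 8.7143.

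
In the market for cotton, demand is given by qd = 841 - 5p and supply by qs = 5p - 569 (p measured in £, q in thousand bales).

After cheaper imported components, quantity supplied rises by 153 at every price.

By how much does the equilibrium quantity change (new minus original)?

Before the shock: 841 - 5p = 5p - 569 ⇒ 1410 = 10p ⇒ p = 141, q = 136.
The shock moves the curves to qd = 841 - 5p and qs = 5p - 416.
Setting them equal: 841 - 5p = 5p - 416 → 1257 = 10p, so p = 125.7 and q = 212.5.
Δq = 212.5 − 136 = +76.5.

+76.5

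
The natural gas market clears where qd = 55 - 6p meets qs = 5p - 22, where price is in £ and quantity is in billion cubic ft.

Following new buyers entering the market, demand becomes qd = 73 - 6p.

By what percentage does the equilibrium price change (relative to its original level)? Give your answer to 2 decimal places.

+23.38

Solve the original market: 55 - 6p = 5p - 22, hence p = 7 and q = 13.
With the change applied: demand qd = 73 - 6p, supply qs = 5p - 22.
Equate the new curves: 73 - 6p = 5p - 22, giving 95 = 11p, p = 95/11 ≈ 8.6364, q = 233/11 ≈ 21.1818.
%Δp = (8.6364 − 7) / 7 × 100 = +23.38%.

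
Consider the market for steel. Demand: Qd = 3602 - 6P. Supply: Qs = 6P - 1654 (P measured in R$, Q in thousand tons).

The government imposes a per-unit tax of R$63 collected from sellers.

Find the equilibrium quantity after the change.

Original equilibrium: 3602 - 6P = 6P - 1654 gives 5256 = 12P, so P = 438 and Q = 974.
Since sellers keep the price net of the tax, the effective supply curve becomes Qs = 6P - 2032.
Setting them equal: 3602 - 6P = 6P - 2032 → 5634 = 12P, so P = 469.5 and Q = 785.

785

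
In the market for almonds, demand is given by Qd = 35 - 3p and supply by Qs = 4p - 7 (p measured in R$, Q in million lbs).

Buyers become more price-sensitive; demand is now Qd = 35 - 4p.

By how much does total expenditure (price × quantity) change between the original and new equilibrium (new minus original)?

Initially, 35 - 3p = 4p - 7, so 42 = 7p and p = 6, Q = 17.
After the shift, demand is Qd = 35 - 4p and supply is Qs = 4p - 7.
Setting them equal: 35 - 4p = 4p - 7 → 42 = 8p, so p = 5.25 and Q = 14.
Expenditure moves from 6×17 = 102 to 5.25×14 = 73.5; change = -28.5.

-28.5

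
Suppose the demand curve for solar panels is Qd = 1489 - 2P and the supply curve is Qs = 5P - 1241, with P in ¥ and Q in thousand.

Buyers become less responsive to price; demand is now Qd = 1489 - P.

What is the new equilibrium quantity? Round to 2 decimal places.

1034.00

Initially, 1489 - 2P = 5P - 1241, so 2730 = 7P and P = 390, Q = 709.
The shock moves the curves to Qd = 1489 - P and Qs = 5P - 1241.
New equilibrium: 1489 - P = 5P - 1241 ⇒ 2730 = 6P ⇒ P = 455, Q = 1034.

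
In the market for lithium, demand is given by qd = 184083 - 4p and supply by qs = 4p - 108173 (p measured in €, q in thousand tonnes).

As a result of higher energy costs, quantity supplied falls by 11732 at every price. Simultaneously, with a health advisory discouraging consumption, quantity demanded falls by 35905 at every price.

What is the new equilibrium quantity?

Initially, 184083 - 4p = 4p - 108173, so 292256 = 8p and p = 36532, q = 37955.
The new curves are qd = 148178 - 4p (demand) and qs = 4p - 119905 (supply).
Equate the new curves: 148178 - 4p = 4p - 119905, giving 268083 = 8p, p = 33510.375, q = 14136.5.

14136.5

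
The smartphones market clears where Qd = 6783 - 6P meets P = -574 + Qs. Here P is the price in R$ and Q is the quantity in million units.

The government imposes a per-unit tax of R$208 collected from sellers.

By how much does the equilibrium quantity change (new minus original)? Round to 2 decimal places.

Original equilibrium: 6783 - 6P = P + 574 gives 6209 = 7P, so P = 887 and Q = 1461.
Since sellers keep the price net of the tax, the effective supply curve becomes Qs = P + 366.
Clearing the new market: 6783 - 6P = P + 366, so P = 6417/7 ≈ 916.7143 and Q = 8979/7 ≈ 1282.7143.
ΔQ = 1282.7143 − 1461 = -178.29.

-178.29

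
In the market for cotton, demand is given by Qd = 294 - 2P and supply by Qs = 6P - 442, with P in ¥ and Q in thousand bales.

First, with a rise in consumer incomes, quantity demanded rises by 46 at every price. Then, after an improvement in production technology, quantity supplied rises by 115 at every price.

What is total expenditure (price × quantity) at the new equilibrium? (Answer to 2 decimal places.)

14444.72

Original equilibrium: 294 - 2P = 6P - 442 gives 736 = 8P, so P = 92 and Q = 110.
With the change applied: demand Qd = 340 - 2P, supply Qs = 6P - 327.
New equilibrium: 340 - 2P = 6P - 327 ⇒ 667 = 8P ⇒ P = 83.375, Q = 173.25.
New expenditure = 83.375 × 173.25 = 14444.72.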